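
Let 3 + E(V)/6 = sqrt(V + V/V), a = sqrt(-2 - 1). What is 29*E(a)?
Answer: -522 + 174*sqrt(1 + I*sqrt(3)) ≈ -308.89 + 123.04*I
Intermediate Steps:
a = I*sqrt(3) (a = sqrt(-3) = I*sqrt(3) ≈ 1.732*I)
E(V) = -18 + 6*sqrt(1 + V) (E(V) = -18 + 6*sqrt(V + V/V) = -18 + 6*sqrt(V + 1) = -18 + 6*sqrt(1 + V))
29*E(a) = 29*(-18 + 6*sqrt(1 + I*sqrt(3))) = -522 + 174*sqrt(1 + I*sqrt(3))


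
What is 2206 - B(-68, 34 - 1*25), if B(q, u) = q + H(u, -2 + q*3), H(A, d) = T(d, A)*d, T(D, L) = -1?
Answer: 2068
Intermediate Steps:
H(A, d) = -d
B(q, u) = 2 - 2*q (B(q, u) = q - (-2 + q*3) = q - (-2 + 3*q) = q + (2 - 3*q) = 2 - 2*q)
2206 - B(-68, 34 - 1*25) = 2206 - (2 - 2*(-68)) = 2206 - (2 + 136) = 2206 - 1*138 = 2206 - 138 = 2068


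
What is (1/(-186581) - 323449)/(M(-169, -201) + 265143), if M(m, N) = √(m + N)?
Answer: -16001231005165410/13116795583419839 + 60349437870*I*√370/13116795583419839 ≈ -1.2199 + 8.8501e-5*I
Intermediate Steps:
M(m, N) = √(N + m)
(1/(-186581) - 323449)/(M(-169, -201) + 265143) = (1/(-186581) - 323449)/(√(-201 - 169) + 265143) = (-1/186581 - 323449)/(√(-370) + 265143) = -60349437870/(186581*(I*√370 + 265143)) = -60349437870/(186581*(265143 + I*√370))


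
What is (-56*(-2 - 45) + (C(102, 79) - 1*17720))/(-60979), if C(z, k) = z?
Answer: 14986/60979 ≈ 0.24576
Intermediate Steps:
(-56*(-2 - 45) + (C(102, 79) - 1*17720))/(-60979) = (-56*(-2 - 45) + (102 - 1*17720))/(-60979) = (-56*(-47) + (102 - 17720))*(-1/60979) = (2632 - 17618)*(-1/60979) = -14986*(-1/60979) = 14986/60979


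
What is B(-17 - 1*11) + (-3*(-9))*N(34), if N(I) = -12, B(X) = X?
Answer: -352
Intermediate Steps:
B(-17 - 1*11) + (-3*(-9))*N(34) = (-17 - 1*11) - 3*(-9)*(-12) = (-17 - 11) + 27*(-12) = -28 - 324 = -352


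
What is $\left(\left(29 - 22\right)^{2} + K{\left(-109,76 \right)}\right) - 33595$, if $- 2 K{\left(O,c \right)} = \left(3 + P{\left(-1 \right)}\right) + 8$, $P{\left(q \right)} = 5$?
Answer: $-33554$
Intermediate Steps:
$K{\left(O,c \right)} = -8$ ($K{\left(O,c \right)} = - \frac{\left(3 + 5\right) + 8}{2} = - \frac{8 + 8}{2} = \left(- \frac{1}{2}\right) 16 = -8$)
$\left(\left(29 - 22\right)^{2} + K{\left(-109,76 \right)}\right) - 33595 = \left(\left(29 - 22\right)^{2} - 8\right) - 33595 = \left(7^{2} - 8\right) - 33595 = \left(49 - 8\right) - 33595 = 41 - 33595 = -33554$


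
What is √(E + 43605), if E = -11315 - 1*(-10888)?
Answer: √43178 ≈ 207.79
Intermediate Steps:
E = -427 (E = -11315 + 10888 = -427)
√(E + 43605) = √(-427 + 43605) = √43178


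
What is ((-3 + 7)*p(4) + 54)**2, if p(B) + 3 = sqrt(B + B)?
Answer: 1892 + 672*sqrt(2) ≈ 2842.4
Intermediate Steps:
p(B) = -3 + sqrt(2)*sqrt(B) (p(B) = -3 + sqrt(B + B) = -3 + sqrt(2*B) = -3 + sqrt(2)*sqrt(B))
((-3 + 7)*p(4) + 54)**2 = ((-3 + 7)*(-3 + sqrt(2)*sqrt(4)) + 54)**2 = (4*(-3 + sqrt(2)*2) + 54)**2 = (4*(-3 + 2*sqrt(2)) + 54)**2 = ((-12 + 8*sqrt(2)) + 54)**2 = (42 + 8*sqrt(2))**2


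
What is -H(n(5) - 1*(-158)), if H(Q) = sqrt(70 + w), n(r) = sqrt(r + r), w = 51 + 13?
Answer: -sqrt(134) ≈ -11.576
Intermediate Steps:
w = 64
n(r) = sqrt(2)*sqrt(r) (n(r) = sqrt(2*r) = sqrt(2)*sqrt(r))
H(Q) = sqrt(134) (H(Q) = sqrt(70 + 64) = sqrt(134))
-H(n(5) - 1*(-158)) = -sqrt(134)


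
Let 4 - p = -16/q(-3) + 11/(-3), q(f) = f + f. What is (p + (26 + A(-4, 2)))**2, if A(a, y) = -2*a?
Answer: 1521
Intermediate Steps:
q(f) = 2*f
p = 5 (p = 4 - (-16/(2*(-3)) + 11/(-3)) = 4 - (-16/(-6) + 11*(-1/3)) = 4 - (-16*(-1/6) - 11/3) = 4 - (8/3 - 11/3) = 4 - 1*(-1) = 4 + 1 = 5)
(p + (26 + A(-4, 2)))**2 = (5 + (26 - 2*(-4)))**2 = (5 + (26 + 8))**2 = (5 + 34)**2 = 39**2 = 1521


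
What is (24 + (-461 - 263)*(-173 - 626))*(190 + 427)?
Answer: 356934500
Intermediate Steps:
(24 + (-461 - 263)*(-173 - 626))*(190 + 427) = (24 - 724*(-799))*617 = (24 + 578476)*617 = 578500*617 = 356934500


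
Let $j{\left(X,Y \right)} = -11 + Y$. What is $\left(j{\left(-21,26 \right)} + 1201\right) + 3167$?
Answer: $4383$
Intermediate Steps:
$\left(j{\left(-21,26 \right)} + 1201\right) + 3167 = \left(\left(-11 + 26\right) + 1201\right) + 3167 = \left(15 + 1201\right) + 3167 = 1216 + 3167 = 4383$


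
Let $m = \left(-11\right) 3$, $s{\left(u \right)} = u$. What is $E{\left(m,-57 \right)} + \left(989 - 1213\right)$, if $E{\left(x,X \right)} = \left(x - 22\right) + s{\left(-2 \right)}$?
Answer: $-281$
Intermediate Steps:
$m = -33$
$E{\left(x,X \right)} = -24 + x$ ($E{\left(x,X \right)} = \left(x - 22\right) - 2 = \left(-22 + x\right) - 2 = -24 + x$)
$E{\left(m,-57 \right)} + \left(989 - 1213\right) = \left(-24 - 33\right) + \left(989 - 1213\right) = -57 + \left(989 - 1213\right) = -57 - 224 = -281$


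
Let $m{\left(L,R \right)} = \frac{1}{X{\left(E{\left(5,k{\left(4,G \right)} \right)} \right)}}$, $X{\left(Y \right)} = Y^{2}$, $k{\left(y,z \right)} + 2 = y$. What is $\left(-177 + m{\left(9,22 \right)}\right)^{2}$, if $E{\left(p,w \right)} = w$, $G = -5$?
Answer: $\frac{499849}{16} \approx 31241.0$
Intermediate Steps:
$k{\left(y,z \right)} = -2 + y$
$m{\left(L,R \right)} = \frac{1}{4}$ ($m{\left(L,R \right)} = \frac{1}{\left(-2 + 4\right)^{2}} = \frac{1}{2^{2}} = \frac{1}{4}$)
$\left(-177 + m{\left(9,22 \right)}\right)^{2} = \left(-177 + \frac{1}{4}\right)^{2} = \left(- \frac{707}{4}\right)^{2} = \frac{499849}{16}$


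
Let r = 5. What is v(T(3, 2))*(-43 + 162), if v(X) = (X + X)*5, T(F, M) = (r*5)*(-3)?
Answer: -89250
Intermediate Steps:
T(F, M) = -75 (T(F, M) = (5*5)*(-3) = 25*(-3) = -75)
v(X) = 10*X (v(X) = (2*X)*5 = 10*X)
v(T(3, 2))*(-43 + 162) = (10*(-75))*(-43 + 162) = -750*119 = -89250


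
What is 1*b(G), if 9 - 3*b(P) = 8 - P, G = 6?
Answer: 7/3 ≈ 2.3333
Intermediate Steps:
b(P) = ⅓ + P/3 (b(P) = 3 - (8 - P)/3 = 3 + (-8/3 + P/3) = ⅓ + P/3)
1*b(G) = 1*(⅓ + (⅓)*6) = 1*(⅓ + 2) = 1*(7/3) = 7/3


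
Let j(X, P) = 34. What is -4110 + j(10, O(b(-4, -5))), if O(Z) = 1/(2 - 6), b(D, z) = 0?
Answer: -4076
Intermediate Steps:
O(Z) = -1/4 (O(Z) = 1/(-4) = -1/4)
-4110 + j(10, O(b(-4, -5))) = -4110 + 34 = -4076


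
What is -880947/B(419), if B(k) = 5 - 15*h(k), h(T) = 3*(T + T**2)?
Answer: 880947/7919095 ≈ 0.11124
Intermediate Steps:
h(T) = 3*T + 3*T**2
B(k) = 5 - 45*k*(1 + k)
-880947/B(419) = -880947/(5 - 45*419*(1 + 419)) = -880947/(5 - 45*419*420) = -880947/(5 - 7919100) = -880947/(-7919095) = -880947*(-1/7919095) = 880947/7919095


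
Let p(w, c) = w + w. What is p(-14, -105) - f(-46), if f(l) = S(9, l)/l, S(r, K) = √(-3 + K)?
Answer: -28 + 7*I/46 ≈ -28.0 + 0.15217*I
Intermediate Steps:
f(l) = √(-3 + l)/l
p(w, c) = 2*w
p(-14, -105) - f(-46) = 2*(-14) - √(-3 - 46)/(-46) = -28 - (-1)*√(-49)/46 = -28 - (-1)*7*I/46 = -28 - (-7)*I/46 = -28 + 7*I/46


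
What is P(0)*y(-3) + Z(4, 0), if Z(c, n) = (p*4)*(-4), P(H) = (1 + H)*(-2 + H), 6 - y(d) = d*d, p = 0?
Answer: 6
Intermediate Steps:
y(d) = 6 - d**2 (y(d) = 6 - d*d = 6 - d**2)
Z(c, n) = 0 (Z(c, n) = (0*4)*(-4) = 0*(-4) = 0)
P(0)*y(-3) + Z(4, 0) = (-2 + 0**2 - 1*0)*(6 - 1*(-3)**2) + 0 = (-2 + 0 + 0)*(6 - 1*9) + 0 = -2*(6 - 9) + 0 = -2*(-3) + 0 = 6 + 0 = 6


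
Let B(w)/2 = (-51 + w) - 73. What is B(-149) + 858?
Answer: 312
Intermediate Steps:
B(w) = -248 + 2*w (B(w) = 2*((-51 + w) - 73) = 2*(-124 + w) = -248 + 2*w)
B(-149) + 858 = (-248 + 2*(-149)) + 858 = (-248 - 298) + 858 = -546 + 858 = 312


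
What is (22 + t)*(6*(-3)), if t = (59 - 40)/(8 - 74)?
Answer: -4299/11 ≈ -390.82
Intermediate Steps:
t = -19/66 (t = 19/(-66) = 19*(-1/66) = -19/66 ≈ -0.28788)
(22 + t)*(6*(-3)) = (22 - 19/66)*(6*(-3)) = (1433/66)*(-18) = -4299/11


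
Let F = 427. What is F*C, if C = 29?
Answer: 12383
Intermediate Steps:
F*C = 427*29 = 12383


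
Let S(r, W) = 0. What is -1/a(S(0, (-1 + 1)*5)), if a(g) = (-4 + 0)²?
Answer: -1/16 ≈ -0.062500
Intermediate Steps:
a(g) = 16 (a(g) = (-4)² = 16)
-1/a(S(0, (-1 + 1)*5)) = -1/16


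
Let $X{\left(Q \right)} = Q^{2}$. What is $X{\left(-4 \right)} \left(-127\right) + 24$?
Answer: $-2008$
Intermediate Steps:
$X{\left(-4 \right)} \left(-127\right) + 24 = \left(-4\right)^{2} \left(-127\right) + 24 = 16 \left(-127\right) + 24 = -2032 + 24 = -2008$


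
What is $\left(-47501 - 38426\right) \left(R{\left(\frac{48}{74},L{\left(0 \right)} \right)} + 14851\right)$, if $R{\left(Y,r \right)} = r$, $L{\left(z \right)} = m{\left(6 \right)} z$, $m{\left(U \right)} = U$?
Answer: $-1276101877$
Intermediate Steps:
$L{\left(z \right)} = 6 z$
$\left(-47501 - 38426\right) \left(R{\left(\frac{48}{74},L{\left(0 \right)} \right)} + 14851\right) = \left(-47501 - 38426\right) \left(6 \cdot 0 + 14851\right) = - 85927 \left(0 + 14851\right) = \left(-85927\right) 14851 = -1276101877$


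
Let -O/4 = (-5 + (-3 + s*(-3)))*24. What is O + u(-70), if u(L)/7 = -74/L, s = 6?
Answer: 12517/5 ≈ 2503.4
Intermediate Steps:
u(L) = -518/L (u(L) = 7*(-74/L) = -518/L)
O = 2496 (O = -4*(-5 + (-3 + 6*(-3)))*24 = -4*(-5 + (-3 - 18))*24 = -4*(-5 - 21)*24 = -(-104)*24 = -4*(-624) = 2496)
O + u(-70) = 2496 - 518/(-70) = 2496 - 518*(-1/70) = 2496 + 37/5 = 12517/5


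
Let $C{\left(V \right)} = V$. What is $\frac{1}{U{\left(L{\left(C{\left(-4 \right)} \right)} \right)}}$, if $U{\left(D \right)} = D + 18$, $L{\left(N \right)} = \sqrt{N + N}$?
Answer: $\frac{9}{166} - \frac{i \sqrt{2}}{166} \approx 0.054217 - 0.0085194 i$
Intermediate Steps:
$L{\left(N \right)} = \sqrt{2} \sqrt{N}$ ($L{\left(N \right)} = \sqrt{2 N} = \sqrt{2} \sqrt{N}$)
$U{\left(D \right)} = 18 + D$
$\frac{1}{U{\left(L{\left(C{\left(-4 \right)} \right)} \right)}} = \frac{1}{18 + \sqrt{2} \sqrt{-4}} = \frac{1}{18 + \sqrt{2} \cdot 2 i} = \frac{1}{18 + 2 i \sqrt{2}}$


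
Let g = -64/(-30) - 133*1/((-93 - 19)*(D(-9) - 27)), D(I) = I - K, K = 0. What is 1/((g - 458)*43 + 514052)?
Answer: 2880/1424011147 ≈ 2.0225e-6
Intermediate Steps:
D(I) = I (D(I) = I - 1*0 = I + 0 = I)
g = 6049/2880 (g = -64/(-30) - 133*1/((-93 - 19)*(-9 - 27)) = -64*(-1/30) - 133/((-112*(-36))) = 32/15 - 133/4032 = 32/15 - 133*1/4032 = 32/15 - 19/576 = 6049/2880 ≈ 2.1003)
1/((g - 458)*43 + 514052) = 1/((6049/2880 - 458)*43 + 514052) = 1/(-1312991/2880*43 + 514052) = 1/(-56458613/2880 + 514052) = 1/(1424011147/2880) = 2880/1424011147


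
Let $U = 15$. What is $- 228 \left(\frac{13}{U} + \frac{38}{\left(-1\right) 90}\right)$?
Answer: $- \frac{304}{3} \approx -101.33$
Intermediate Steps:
$- 228 \left(\frac{13}{U} + \frac{38}{\left(-1\right) 90}\right) = - 228 \left(\frac{13}{15} + \frac{38}{\left(-1\right) 90}\right) = - 228 \left(13 \cdot \frac{1}{15} + \frac{38}{-90}\right) = - 228 \left(\frac{13}{15} + 38 \left(- \frac{1}{90}\right)\right) = - 228 \left(\frac{13}{15} - \frac{19}{45}\right) = \left(-228\right) \frac{4}{9} = - \frac{304}{3}$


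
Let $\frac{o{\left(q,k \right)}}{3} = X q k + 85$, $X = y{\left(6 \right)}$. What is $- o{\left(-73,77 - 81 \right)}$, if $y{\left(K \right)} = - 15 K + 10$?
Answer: $69825$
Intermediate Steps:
$y{\left(K \right)} = 10 - 15 K$
$X = -80$ ($X = 10 - 90 = -80$)
$o{\left(q,k \right)} = 255 - 240 k q$ ($o{\left(q,k \right)} = 3 \left(- 80 q k + 85\right) = 3 \left(- 80 k q + 85\right) = 3 \left(85 - 80 k q\right) = 255 - 240 k q$)
$- o{\left(-73,77 - 81 \right)} = - (255 - 240 \left(77 - 81\right) \left(-73\right)) = - (255 - \left(-960\right) \left(-73\right)) = - (255 - 70080) = \left(-1\right) \left(-69825\right) = 69825$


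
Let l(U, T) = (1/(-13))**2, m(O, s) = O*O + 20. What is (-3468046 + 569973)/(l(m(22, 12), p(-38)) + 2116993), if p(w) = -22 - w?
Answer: -489774337/357771818 ≈ -1.3690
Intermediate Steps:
m(O, s) = 20 + O**2 (m(O, s) = O**2 + 20 = 20 + O**2)
l(U, T) = 1/169 (l(U, T) = (-1/13)**2 = 1/169)
(-3468046 + 569973)/(l(m(22, 12), p(-38)) + 2116993) = (-3468046 + 569973)/(1/169 + 2116993) = -2898073/357771818/169 = -2898073*169/357771818 = -489774337/357771818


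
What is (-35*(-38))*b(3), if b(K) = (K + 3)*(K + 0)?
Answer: 23940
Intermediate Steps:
b(K) = K*(3 + K) (b(K) = (3 + K)*K = K*(3 + K))
(-35*(-38))*b(3) = (-35*(-38))*(3*(3 + 3)) = 1330*(3*6) = 1330*18 = 23940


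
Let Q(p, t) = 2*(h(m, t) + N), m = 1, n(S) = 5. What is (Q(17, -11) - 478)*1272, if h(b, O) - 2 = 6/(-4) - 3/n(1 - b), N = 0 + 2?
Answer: -3015912/5 ≈ -6.0318e+5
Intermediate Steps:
N = 2
h(b, O) = -1/10 (h(b, O) = 2 + (6/(-4) - 3/5) = 2 + (6*(-1/4) - 3*1/5) = 2 + (-3/2 - 3/5) = 2 - 21/10 = -1/10)
Q(p, t) = 19/5 (Q(p, t) = 2*(-1/10 + 2) = 2*(19/10) = 19/5)
(Q(17, -11) - 478)*1272 = (19/5 - 478)*1272 = -2371/5*1272 = -3015912/5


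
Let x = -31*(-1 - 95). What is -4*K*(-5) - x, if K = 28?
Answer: -2416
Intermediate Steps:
x = 2976 (x = -31*(-96) = 2976)
-4*K*(-5) - x = -4*28*(-5) - 1*2976 = -112*(-5) - 2976 = 560 - 2976 = -2416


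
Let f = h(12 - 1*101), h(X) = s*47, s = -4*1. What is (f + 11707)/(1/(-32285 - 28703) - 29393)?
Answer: -702520772/1792620285 ≈ -0.39190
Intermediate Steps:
s = -4
h(X) = -188 (h(X) = -4*47 = -188)
f = -188
(f + 11707)/(1/(-32285 - 28703) - 29393) = (-188 + 11707)/(1/(-32285 - 28703) - 29393) = 11519/(1/(-60988) - 29393) = 11519/(-1/60988 - 29393) = 11519/(-1792620285/60988) = 11519*(-60988/1792620285) = -702520772/1792620285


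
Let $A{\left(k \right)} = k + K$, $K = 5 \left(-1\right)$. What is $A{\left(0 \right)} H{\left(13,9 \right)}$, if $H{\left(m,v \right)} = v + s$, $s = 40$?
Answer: $-245$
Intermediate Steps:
$K = -5$
$H{\left(m,v \right)} = 40 + v$ ($H{\left(m,v \right)} = v + 40 = 40 + v$)
$A{\left(k \right)} = -5 + k$ ($A{\left(k \right)} = k - 5 = -5 + k$)
$A{\left(0 \right)} H{\left(13,9 \right)} = \left(-5 + 0\right) \left(40 + 9\right) = \left(-5\right) 49 = -245$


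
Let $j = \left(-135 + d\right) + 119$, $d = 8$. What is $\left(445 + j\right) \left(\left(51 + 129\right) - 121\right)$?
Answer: $25783$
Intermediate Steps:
$j = -8$ ($j = \left(-135 + 8\right) + 119 = -127 + 119 = -8$)
$\left(445 + j\right) \left(\left(51 + 129\right) - 121\right) = \left(445 - 8\right) \left(\left(51 + 129\right) - 121\right) = 437 \left(180 - 121\right) = 437 \cdot 59 = 25783$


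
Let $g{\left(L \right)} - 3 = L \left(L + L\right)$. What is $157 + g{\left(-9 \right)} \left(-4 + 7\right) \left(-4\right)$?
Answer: $-1823$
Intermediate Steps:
$g{\left(L \right)} = 3 + 2 L^{2}$ ($g{\left(L \right)} = 3 + L \left(L + L\right) = 3 + L 2 L = 3 + 2 L^{2}$)
$157 + g{\left(-9 \right)} \left(-4 + 7\right) \left(-4\right) = 157 + \left(3 + 2 \left(-9\right)^{2}\right) \left(-4 + 7\right) \left(-4\right) = 157 + \left(3 + 2 \cdot 81\right) 3 \left(-4\right) = 157 + \left(3 + 162\right) \left(-12\right) = 157 + 165 \left(-12\right) = 157 - 1980 = -1823$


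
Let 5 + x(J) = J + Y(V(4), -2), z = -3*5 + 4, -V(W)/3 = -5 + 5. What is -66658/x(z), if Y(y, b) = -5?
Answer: 66658/21 ≈ 3174.2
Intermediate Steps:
V(W) = 0 (V(W) = -3*(-5 + 5) = -3*0 = 0)
z = -11 (z = -15 + 4 = -11)
x(J) = -10 + J (x(J) = -5 + (J - 5) = -5 + (-5 + J) = -10 + J)
-66658/x(z) = -66658/(-10 - 11) = -66658/(-21) = -66658*(-1/21) = 66658/21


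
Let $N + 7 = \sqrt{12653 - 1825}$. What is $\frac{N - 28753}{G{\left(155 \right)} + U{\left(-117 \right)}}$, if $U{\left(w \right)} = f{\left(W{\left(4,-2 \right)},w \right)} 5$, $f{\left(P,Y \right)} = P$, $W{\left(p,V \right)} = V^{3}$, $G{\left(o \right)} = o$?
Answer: $- \frac{5752}{23} + \frac{2 \sqrt{2707}}{115} \approx -249.18$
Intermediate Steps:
$U{\left(w \right)} = -40$ ($U{\left(w \right)} = \left(-2\right)^{3} \cdot 5 = \left(-8\right) 5 = -40$)
$N = -7 + 2 \sqrt{2707}$ ($N = -7 + \sqrt{12653 - 1825} = -7 + \sqrt{10828} = -7 + 2 \sqrt{2707} \approx 97.058$)
$\frac{N - 28753}{G{\left(155 \right)} + U{\left(-117 \right)}} = \frac{\left(-7 + 2 \sqrt{2707}\right) - 28753}{155 - 40} = \frac{-28760 + 2 \sqrt{2707}}{115} = \left(-28760 + 2 \sqrt{2707}\right) \frac{1}{115} = - \frac{5752}{23} + \frac{2 \sqrt{2707}}{115}$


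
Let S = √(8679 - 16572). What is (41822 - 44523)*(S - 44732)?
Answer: 120821132 - 8103*I*√877 ≈ 1.2082e+8 - 2.3996e+5*I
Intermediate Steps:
S = 3*I*√877 (S = √(-7893) = 3*I*√877 ≈ 88.843*I)
(41822 - 44523)*(S - 44732) = (41822 - 44523)*(3*I*√877 - 44732) = -2701*(-44732 + 3*I*√877) = 120821132 - 8103*I*√877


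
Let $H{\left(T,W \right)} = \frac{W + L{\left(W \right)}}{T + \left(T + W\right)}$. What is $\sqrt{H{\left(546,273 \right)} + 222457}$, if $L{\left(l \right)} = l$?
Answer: $\frac{\sqrt{5561435}}{5} \approx 471.65$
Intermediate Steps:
$H{\left(T,W \right)} = \frac{2 W}{W + 2 T}$ ($H{\left(T,W \right)} = \frac{W + W}{T + \left(T + W\right)} = \frac{2 W}{W + 2 T}$)
$\sqrt{H{\left(546,273 \right)} + 222457} = \sqrt{2 \cdot 273 \frac{1}{273 + 2 \cdot 546} + 222457} = \sqrt{2 \cdot 273 \frac{1}{273 + 1092} + 222457} = \sqrt{2 \cdot 273 \cdot \frac{1}{1365} + 222457} = \sqrt{\frac{2}{5} + 222457} = \sqrt{\frac{1112287}{5}} = \frac{\sqrt{5561435}}{5}$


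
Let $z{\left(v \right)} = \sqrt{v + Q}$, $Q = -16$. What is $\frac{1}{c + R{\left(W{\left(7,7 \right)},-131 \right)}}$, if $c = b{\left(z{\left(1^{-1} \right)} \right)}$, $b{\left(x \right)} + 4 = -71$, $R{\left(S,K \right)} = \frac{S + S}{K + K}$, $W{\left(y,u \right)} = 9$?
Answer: $- \frac{131}{9834} \approx -0.013321$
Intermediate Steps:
$R{\left(S,K \right)} = \frac{S}{K}$ ($R{\left(S,K \right)} = \frac{2 S}{2 K} = 2 S \frac{1}{2 K} = \frac{S}{K}$)
$z{\left(v \right)} = \sqrt{-16 + v}$ ($z{\left(v \right)} = \sqrt{v - 16} = \sqrt{-16 + v}$)
$b{\left(x \right)} = -75$ ($b{\left(x \right)} = -4 - 71 = -75$)
$c = -75$
$\frac{1}{c + R{\left(W{\left(7,7 \right)},-131 \right)}} = \frac{1}{-75 + \frac{9}{-131}} = \frac{1}{-75 + 9 \left(- \frac{1}{131}\right)} = \frac{1}{-75 - \frac{9}{131}} = \frac{1}{- \frac{9834}{131}} = - \frac{131}{9834}$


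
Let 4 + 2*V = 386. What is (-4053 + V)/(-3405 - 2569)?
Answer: 1931/2987 ≈ 0.64647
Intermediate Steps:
V = 191 (V = -2 + (½)*386 = -2 + 193 = 191)
(-4053 + V)/(-3405 - 2569) = (-4053 + 191)/(-3405 - 2569) = -3862/(-5974) = -3862*(-1/5974) = 1931/2987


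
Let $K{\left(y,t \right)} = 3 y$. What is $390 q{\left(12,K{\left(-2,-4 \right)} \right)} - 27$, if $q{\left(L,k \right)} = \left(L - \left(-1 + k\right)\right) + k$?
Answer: $5043$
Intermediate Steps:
$q{\left(L,k \right)} = 1 + L$ ($q{\left(L,k \right)} = \left(1 + L - k\right) + k = 1 + L$)
$390 q{\left(12,K{\left(-2,-4 \right)} \right)} - 27 = 390 \left(1 + 12\right) - 27 = 390 \cdot 13 - 27 = 5070 - 27 = 5043$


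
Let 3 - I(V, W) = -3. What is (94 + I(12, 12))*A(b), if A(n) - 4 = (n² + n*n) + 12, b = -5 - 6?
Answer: 25800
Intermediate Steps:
I(V, W) = 6 (I(V, W) = 3 - 1*(-3) = 3 + 3 = 6)
b = -11
A(n) = 16 + 2*n² (A(n) = 4 + ((n² + n*n) + 12) = 4 + ((n² + n²) + 12) = 4 + (2*n² + 12) = 4 + (12 + 2*n²) = 16 + 2*n²)
(94 + I(12, 12))*A(b) = (94 + 6)*(16 + 2*(-11)²) = 100*(16 + 2*121) = 100*(16 + 242) = 100*258 = 25800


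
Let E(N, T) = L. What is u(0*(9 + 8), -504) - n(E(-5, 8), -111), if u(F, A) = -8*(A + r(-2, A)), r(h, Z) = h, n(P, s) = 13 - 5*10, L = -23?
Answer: 4085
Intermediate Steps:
E(N, T) = -23
n(P, s) = -37 (n(P, s) = 13 - 50 = -37)
u(F, A) = 16 - 8*A (u(F, A) = -8*(A - 2) = -8*(-2 + A) = 16 - 8*A)
u(0*(9 + 8), -504) - n(E(-5, 8), -111) = (16 - 8*(-504)) - 1*(-37) = (16 + 4032) + 37 = 4048 + 37 = 4085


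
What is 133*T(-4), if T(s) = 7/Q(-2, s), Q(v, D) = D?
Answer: -931/4 ≈ -232.75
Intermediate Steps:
T(s) = 7/s
133*T(-4) = 133*(7/(-4)) = 133*(7*(-¼)) = 133*(-7/4) = -931/4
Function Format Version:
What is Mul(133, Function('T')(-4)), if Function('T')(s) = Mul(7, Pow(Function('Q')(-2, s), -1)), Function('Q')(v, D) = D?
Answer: Rational(-931, 4) ≈ -232.75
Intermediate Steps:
Function('T')(s) = Mul(7, Pow(s, -1))
Mul(133, Function('T')(-4)) = Mul(133, Mul(7, Pow(-4, -1))) = Mul(133, Mul(7, Rational(-1, 4))) = Mul(133, Rational(-7, 4)) = Rational(-931, 4)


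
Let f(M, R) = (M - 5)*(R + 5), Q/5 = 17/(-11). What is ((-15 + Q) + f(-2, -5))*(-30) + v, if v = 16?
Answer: 7676/11 ≈ 697.82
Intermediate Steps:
Q = -85/11 (Q = 5*(17/(-11)) = 5*(17*(-1/11)) = 5*(-17/11) = -85/11 ≈ -7.7273)
f(M, R) = (-5 + M)*(5 + R)
((-15 + Q) + f(-2, -5))*(-30) + v = ((-15 - 85/11) + (-25 - 5*(-5) + 5*(-2) - 2*(-5)))*(-30) + 16 = (-250/11 + (-25 + 25 - 10 + 10))*(-30) + 16 = (-250/11 + 0)*(-30) + 16 = -250/11*(-30) + 16 = 7500/11 + 16 = 7676/11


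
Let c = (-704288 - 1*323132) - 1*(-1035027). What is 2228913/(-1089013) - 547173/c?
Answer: -612833851440/8284121891 ≈ -73.977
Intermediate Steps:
c = 7607 (c = (-704288 - 323132) + 1035027 = -1027420 + 1035027 = 7607)
2228913/(-1089013) - 547173/c = 2228913/(-1089013) - 547173/7607 = 2228913*(-1/1089013) - 547173*1/7607 = -2228913/1089013 - 547173/7607 = -612833851440/8284121891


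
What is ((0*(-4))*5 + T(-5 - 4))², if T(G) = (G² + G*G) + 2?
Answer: 26896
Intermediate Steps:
T(G) = 2 + 2*G² (T(G) = (G² + G²) + 2 = 2*G² + 2 = 2 + 2*G²)
((0*(-4))*5 + T(-5 - 4))² = ((0*(-4))*5 + (2 + 2*(-5 - 4)²))² = (0*5 + (2 + 2*(-9)²))² = (0 + (2 + 2*81))² = (0 + (2 + 162))² = (0 + 164)² = 164² = 26896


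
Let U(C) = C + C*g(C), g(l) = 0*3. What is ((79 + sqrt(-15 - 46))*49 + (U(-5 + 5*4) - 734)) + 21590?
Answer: 24742 + 49*I*sqrt(61) ≈ 24742.0 + 382.7*I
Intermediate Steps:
g(l) = 0
U(C) = C (U(C) = C + C*0 = C + 0 = C)
((79 + sqrt(-15 - 46))*49 + (U(-5 + 5*4) - 734)) + 21590 = ((79 + sqrt(-15 - 46))*49 + ((-5 + 5*4) - 734)) + 21590 = ((79 + sqrt(-61))*49 + ((-5 + 20) - 734)) + 21590 = ((79 + I*sqrt(61))*49 + (15 - 734)) + 21590 = ((3871 + 49*I*sqrt(61)) - 719) + 21590 = (3152 + 49*I*sqrt(61)) + 21590 = 24742 + 49*I*sqrt(61)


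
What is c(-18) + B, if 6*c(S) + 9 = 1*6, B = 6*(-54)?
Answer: -649/2 ≈ -324.50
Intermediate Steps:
B = -324
c(S) = -½ (c(S) = -3/2 + (1*6)/6 = -3/2 + (⅙)*6 = -3/2 + 1 = -½)
c(-18) + B = -½ - 324 = -649/2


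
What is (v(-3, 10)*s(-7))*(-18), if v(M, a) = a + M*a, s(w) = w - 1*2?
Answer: -3240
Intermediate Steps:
s(w) = -2 + w (s(w) = w - 2 = -2 + w)
(v(-3, 10)*s(-7))*(-18) = ((10*(1 - 3))*(-2 - 7))*(-18) = ((10*(-2))*(-9))*(-18) = -20*(-9)*(-18) = 180*(-18) = -3240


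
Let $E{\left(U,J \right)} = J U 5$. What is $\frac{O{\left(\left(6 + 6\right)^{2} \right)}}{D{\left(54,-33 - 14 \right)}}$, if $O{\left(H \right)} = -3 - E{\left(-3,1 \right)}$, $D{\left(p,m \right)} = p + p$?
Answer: $\frac{1}{9} \approx 0.11111$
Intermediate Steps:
$E{\left(U,J \right)} = 5 J U$
$D{\left(p,m \right)} = 2 p$
$O{\left(H \right)} = 12$ ($O{\left(H \right)} = -3 - 5 \cdot 1 \left(-3\right) = -3 - -15 = -3 + 15 = 12$)
$\frac{O{\left(\left(6 + 6\right)^{2} \right)}}{D{\left(54,-33 - 14 \right)}} = \frac{1}{2 \cdot 54} \cdot 12 = \frac{1}{108} \cdot 12 = \frac{1}{9}$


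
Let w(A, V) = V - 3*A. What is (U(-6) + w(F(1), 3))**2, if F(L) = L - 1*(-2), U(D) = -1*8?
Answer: 196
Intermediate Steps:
U(D) = -8
F(L) = 2 + L (F(L) = L + 2 = 2 + L)
(U(-6) + w(F(1), 3))**2 = (-8 + (3 - 3*(2 + 1)))**2 = (-8 + (3 - 3*3))**2 = (-8 + (3 - 9))**2 = (-8 - 6)**2 = (-14)**2 = 196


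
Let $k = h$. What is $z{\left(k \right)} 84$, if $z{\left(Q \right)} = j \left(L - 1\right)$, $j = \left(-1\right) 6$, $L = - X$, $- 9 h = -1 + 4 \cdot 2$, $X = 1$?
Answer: $1008$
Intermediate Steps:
$h = - \frac{7}{9}$ ($h = - \frac{-1 + 4 \cdot 2}{9} = - \frac{-1 + 8}{9} = \left(- \frac{1}{9}\right) 7 = - \frac{7}{9} \approx -0.77778$)
$k = - \frac{7}{9} \approx -0.77778$
$L = -1$ ($L = \left(-1\right) 1 = -1$)
$j = -6$
$z{\left(Q \right)} = 12$ ($z{\left(Q \right)} = - 6 \left(-1 - 1\right) = \left(-6\right) \left(-2\right) = 12$)
$z{\left(k \right)} 84 = 12 \cdot 84 = 1008$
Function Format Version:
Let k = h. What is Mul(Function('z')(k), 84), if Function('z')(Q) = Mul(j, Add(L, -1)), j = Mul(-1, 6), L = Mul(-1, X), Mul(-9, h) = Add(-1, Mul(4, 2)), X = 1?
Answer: 1008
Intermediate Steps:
h = Rational(-7, 9) (h = Mul(Rational(-1, 9), Add(-1, Mul(4, 2))) = Mul(Rational(-1, 9), Add(-1, 8)) = Mul(Rational(-1, 9), 7) = Rational(-7, 9) ≈ -0.77778)
k = Rational(-7, 9) ≈ -0.77778
L = -1 (L = Mul(-1, 1) = -1)
j = -6
Function('z')(Q) = 12 (Function('z')(Q) = Mul(-6, Add(-1, -1)) = Mul(-6, -2) = 12)
Mul(Function('z')(k), 84) = Mul(12, 84) = 1008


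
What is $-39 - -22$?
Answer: $-17$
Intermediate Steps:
$-39 - -22 = -39 + 22 = -17$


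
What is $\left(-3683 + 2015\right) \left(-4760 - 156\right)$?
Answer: $8199888$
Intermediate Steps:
$\left(-3683 + 2015\right) \left(-4760 - 156\right) = \left(-1668\right) \left(-4916\right) = 8199888$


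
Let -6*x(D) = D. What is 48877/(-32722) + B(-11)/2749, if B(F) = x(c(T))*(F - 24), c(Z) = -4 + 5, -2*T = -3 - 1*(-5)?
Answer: -201257992/134929167 ≈ -1.4916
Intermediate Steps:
T = -1 (T = -(-3 - 1*(-5))/2 = -(-3 + 5)/2 = -½*2 = -1)
c(Z) = 1
x(D) = -D/6
B(F) = 4 - F/6 (B(F) = (-⅙*1)*(F - 24) = -(-24 + F)/6 = 4 - F/6)
48877/(-32722) + B(-11)/2749 = 48877/(-32722) + (4 - ⅙*(-11))/2749 = 48877*(-1/32722) + (4 + 11/6)*(1/2749) = -48877/32722 + (35/6)*(1/2749) = -48877/32722 + 35/16494 = -201257992/134929167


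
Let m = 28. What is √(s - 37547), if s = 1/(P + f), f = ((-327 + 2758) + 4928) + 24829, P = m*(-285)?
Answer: 5*I*√55008914143/6052 ≈ 193.77*I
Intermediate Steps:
P = -7980 (P = 28*(-285) = -7980)
f = 32188 (f = (2431 + 4928) + 24829 = 7359 + 24829 = 32188)
s = 1/24208 (s = 1/(-7980 + 32188) = 1/24208 ≈ 4.1309e-5)
√(s - 37547) = √(1/24208 - 37547) = √(-908937775/24208) = 5*I*√55008914143/6052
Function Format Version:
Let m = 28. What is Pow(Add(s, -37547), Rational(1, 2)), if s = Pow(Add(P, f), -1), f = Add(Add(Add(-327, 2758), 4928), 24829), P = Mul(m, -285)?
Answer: Mul(Rational(5, 6052), I, Pow(55008914143, Rational(1, 2))) ≈ Mul(193.77, I)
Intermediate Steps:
P = -7980 (P = Mul(28, -285) = -7980)
f = 32188 (f = Add(Add(2431, 4928), 24829) = Add(7359, 24829) = 32188)
s = Rational(1, 24208) (s = Pow(Add(-7980, 32188), -1) = Pow(24208, -1) = Rational(1, 24208) ≈ 4.1309e-5)
Pow(Add(s, -37547), Rational(1, 2)) = Pow(Add(Rational(1, 24208), -37547), Rational(1, 2)) = Pow(Rational(-908937775, 24208), Rational(1, 2)) = Mul(Rational(5, 6052), I, Pow(55008914143, Rational(1, 2)))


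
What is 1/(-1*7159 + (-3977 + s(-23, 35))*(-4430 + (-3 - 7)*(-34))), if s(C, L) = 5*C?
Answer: 1/16729121 ≈ 5.9776e-8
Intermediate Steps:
1/(-1*7159 + (-3977 + s(-23, 35))*(-4430 + (-3 - 7)*(-34))) = 1/(-1*7159 + (-3977 + 5*(-23))*(-4430 + (-3 - 7)*(-34))) = 1/(-7159 + (-3977 - 115)*(-4430 - 10*(-34))) = 1/(-7159 - 4092*(-4430 + 340)) = 1/(-7159 - 4092*(-4090)) = 1/(-7159 + 16736280) = 1/16729121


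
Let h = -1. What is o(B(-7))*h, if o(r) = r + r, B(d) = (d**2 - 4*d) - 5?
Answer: -144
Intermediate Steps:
B(d) = -5 + d**2 - 4*d
o(r) = 2*r
o(B(-7))*h = (2*(-5 + (-7)**2 - 4*(-7)))*(-1) = (2*(-5 + 49 + 28))*(-1) = (2*72)*(-1) = 144*(-1) = -144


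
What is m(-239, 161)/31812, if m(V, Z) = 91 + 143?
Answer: 39/5302 ≈ 0.0073557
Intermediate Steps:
m(V, Z) = 234
m(-239, 161)/31812 = 234/31812 = 234*(1/31812) = 39/5302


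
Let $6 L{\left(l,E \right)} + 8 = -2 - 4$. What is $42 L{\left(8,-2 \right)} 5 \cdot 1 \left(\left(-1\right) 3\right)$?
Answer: $1470$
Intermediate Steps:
$L{\left(l,E \right)} = - \frac{7}{3}$ ($L{\left(l,E \right)} = - \frac{4}{3} + \frac{-2 - 4}{6} = - \frac{4}{3} + \frac{1}{6} \left(-6\right) = - \frac{4}{3} - 1 = - \frac{7}{3}$)
$42 L{\left(8,-2 \right)} 5 \cdot 1 \left(\left(-1\right) 3\right) = 42 \left(- \frac{7}{3}\right) 5 \cdot 1 \left(\left(-1\right) 3\right) = - 98 \cdot 5 \left(-3\right) = \left(-98\right) \left(-15\right) = 1470$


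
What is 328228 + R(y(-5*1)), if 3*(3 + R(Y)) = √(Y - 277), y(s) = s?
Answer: 328225 + I*√282/3 ≈ 3.2823e+5 + 5.5976*I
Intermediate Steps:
R(Y) = -3 + √(-277 + Y)/3 (R(Y) = -3 + √(Y - 277)/3 = -3 + √(-277 + Y)/3)
328228 + R(y(-5*1)) = 328228 + (-3 + √(-277 - 5*1)/3) = 328228 + (-3 + √(-277 - 5)/3) = 328228 + (-3 + √(-282)/3) = 328228 + (-3 + (I*√282)/3) = 328228 + (-3 + I*√282/3) = 328225 + I*√282/3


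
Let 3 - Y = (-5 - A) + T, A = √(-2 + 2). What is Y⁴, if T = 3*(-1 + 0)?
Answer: 14641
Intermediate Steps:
A = 0 (A = √0 = 0)
T = -3 (T = 3*(-1) = -3)
Y = 11 (Y = 3 - ((-5 - 1*0) - 3) = 3 - ((-5 + 0) - 3) = 3 - (-5 - 3) = 3 - 1*(-8) = 3 + 8 = 11)
Y⁴ = 11⁴ = 14641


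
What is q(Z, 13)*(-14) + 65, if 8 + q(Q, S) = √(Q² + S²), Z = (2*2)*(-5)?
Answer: 177 - 14*√569 ≈ -156.95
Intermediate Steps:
Z = -20 (Z = 4*(-5) = -20)
q(Q, S) = -8 + √(Q² + S²)
q(Z, 13)*(-14) + 65 = (-8 + √((-20)² + 13²))*(-14) + 65 = (-8 + √(400 + 169))*(-14) + 65 = (-8 + √569)*(-14) + 65 = (112 - 14*√569) + 65 = 177 - 14*√569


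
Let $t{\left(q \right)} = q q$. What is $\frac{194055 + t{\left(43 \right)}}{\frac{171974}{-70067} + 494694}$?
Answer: $\frac{3431601392}{8665388131} \approx 0.39601$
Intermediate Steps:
$t{\left(q \right)} = q^{2}$
$\frac{194055 + t{\left(43 \right)}}{\frac{171974}{-70067} + 494694} = \frac{194055 + 43^{2}}{\frac{171974}{-70067} + 494694} = \frac{194055 + 1849}{171974 \left(- \frac{1}{70067}\right) + 494694} = \frac{195904}{- \frac{171974}{70067} + 494694} = \frac{195904}{\frac{34661552524}{70067}} = 195904 \cdot \frac{70067}{34661552524} = \frac{3431601392}{8665388131}$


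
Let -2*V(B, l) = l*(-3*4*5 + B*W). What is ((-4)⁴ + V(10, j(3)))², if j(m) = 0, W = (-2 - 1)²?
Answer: 65536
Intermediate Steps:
W = 9 (W = (-3)² = 9)
V(B, l) = -l*(-60 + 9*B)/2 (V(B, l) = -l*(-3*4*5 + B*9)/2 = -l*(-12*5 + 9*B)/2 = -l*(-60 + 9*B)/2)
((-4)⁴ + V(10, j(3)))² = ((-4)⁴ + (3/2)*0*(20 - 3*10))² = (256 + (3/2)*0*(20 - 30))² = (256 + (3/2)*0*(-10))² = (256 + 0)² = 256² = 65536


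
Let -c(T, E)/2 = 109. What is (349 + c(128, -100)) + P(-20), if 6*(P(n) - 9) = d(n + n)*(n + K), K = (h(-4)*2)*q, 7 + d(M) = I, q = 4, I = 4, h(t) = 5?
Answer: 130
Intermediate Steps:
c(T, E) = -218 (c(T, E) = -2*109 = -218)
d(M) = -3 (d(M) = -7 + 4 = -3)
K = 40 (K = (5*2)*4 = 10*4 = 40)
P(n) = -11 - n/2 (P(n) = 9 + (-3*(n + 40))/6 = 9 + (-3*(40 + n))/6 = 9 + (-120 - 3*n)/6 = 9 + (-20 - n/2) = -11 - n/2)
(349 + c(128, -100)) + P(-20) = (349 - 218) + (-11 - ½*(-20)) = 131 + (-11 + 10) = 131 - 1 = 130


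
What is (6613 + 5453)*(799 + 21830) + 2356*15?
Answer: 273076854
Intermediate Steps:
(6613 + 5453)*(799 + 21830) + 2356*15 = 12066*22629 + 35340 = 273041514 + 35340 = 273076854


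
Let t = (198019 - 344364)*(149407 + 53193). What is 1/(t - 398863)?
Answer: -1/29649895863 ≈ -3.3727e-11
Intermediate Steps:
t = -29649497000 (t = -146345*202600 = -29649497000)
1/(t - 398863) = 1/(-29649497000 - 398863) = 1/(-29649895863) = -1/29649895863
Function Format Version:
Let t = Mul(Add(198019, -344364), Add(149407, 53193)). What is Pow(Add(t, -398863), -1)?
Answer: Rational(-1, 29649895863) ≈ -3.3727e-11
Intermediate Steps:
t = -29649497000 (t = Mul(-146345, 202600) = -29649497000)
Pow(Add(t, -398863), -1) = Pow(Add(-29649497000, -398863), -1) = Pow(-29649895863, -1) = Rational(-1, 29649895863)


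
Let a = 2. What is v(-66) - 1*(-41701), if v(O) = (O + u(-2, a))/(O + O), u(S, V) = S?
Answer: 1376150/33 ≈ 41702.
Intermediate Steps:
v(O) = (-2 + O)/(2*O) (v(O) = (O - 2)/(O + O) = (-2 + O)/((2*O)) = (-2 + O)*(1/(2*O)) = (-2 + O)/(2*O))
v(-66) - 1*(-41701) = (½)*(-2 - 66)/(-66) - 1*(-41701) = (½)*(-1/66)*(-68) + 41701 = 17/33 + 41701 = 1376150/33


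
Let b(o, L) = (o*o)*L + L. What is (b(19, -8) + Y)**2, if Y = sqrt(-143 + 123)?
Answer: 8386796 - 11584*I*sqrt(5) ≈ 8.3868e+6 - 25903.0*I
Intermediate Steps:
b(o, L) = L + L*o**2 (b(o, L) = o**2*L + L = L*o**2 + L = L + L*o**2)
Y = 2*I*sqrt(5) (Y = sqrt(-20) = 2*I*sqrt(5) ≈ 4.4721*I)
(b(19, -8) + Y)**2 = (-8*(1 + 19**2) + 2*I*sqrt(5))**2 = (-8*(1 + 361) + 2*I*sqrt(5))**2 = (-8*362 + 2*I*sqrt(5))**2 = (-2896 + 2*I*sqrt(5))**2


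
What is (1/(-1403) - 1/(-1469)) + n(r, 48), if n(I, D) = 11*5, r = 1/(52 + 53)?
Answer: 113355319/2061007 ≈ 55.000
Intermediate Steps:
r = 1/105 ≈ 0.0095238
n(I, D) = 55
(1/(-1403) - 1/(-1469)) + n(r, 48) = (1/(-1403) - 1/(-1469)) + 55 = (-1/1403 - 1*(-1/1469)) + 55 = (-1/1403 + 1/1469) + 55 = -66/2061007 + 55 = 113355319/2061007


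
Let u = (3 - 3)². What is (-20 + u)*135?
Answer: -2700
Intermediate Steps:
u = 0 (u = 0² = 0)
(-20 + u)*135 = (-20 + 0)*135 = -20*135 = -2700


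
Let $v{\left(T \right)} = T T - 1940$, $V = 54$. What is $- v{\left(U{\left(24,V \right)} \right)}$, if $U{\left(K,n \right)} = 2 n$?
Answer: $-9724$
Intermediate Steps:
$v{\left(T \right)} = -1940 + T^{2}$ ($v{\left(T \right)} = T^{2} - 1940 = -1940 + T^{2}$)
$- v{\left(U{\left(24,V \right)} \right)} = - (-1940 + \left(2 \cdot 54\right)^{2}) = - (-1940 + 108^{2}) = - (-1940 + 11664) = \left(-1\right) 9724 = -9724$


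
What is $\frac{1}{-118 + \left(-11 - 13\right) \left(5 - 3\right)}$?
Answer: $- \frac{1}{166} \approx -0.0060241$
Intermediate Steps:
$\frac{1}{-118 + \left(-11 - 13\right) \left(5 - 3\right)} = \frac{1}{-118 - 48} = \frac{1}{-166} = - \frac{1}{166}$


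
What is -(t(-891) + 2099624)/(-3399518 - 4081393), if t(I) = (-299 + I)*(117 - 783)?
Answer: 2892164/7480911 ≈ 0.38661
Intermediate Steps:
t(I) = 199134 - 666*I (t(I) = (-299 + I)*(-666) = 199134 - 666*I)
-(t(-891) + 2099624)/(-3399518 - 4081393) = -((199134 - 666*(-891)) + 2099624)/(-3399518 - 4081393) = -((199134 + 593406) + 2099624)/(-7480911) = -(792540 + 2099624)*(-1)/7480911 = -2892164*(-1)/7480911 = -1*(-2892164/7480911) = 2892164/7480911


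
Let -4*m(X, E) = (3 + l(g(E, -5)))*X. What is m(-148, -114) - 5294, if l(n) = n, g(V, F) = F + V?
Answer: -9586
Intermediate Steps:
m(X, E) = -X*(-2 + E)/4 (m(X, E) = -(3 + (-5 + E))*X/4 = -(-2 + E)*X/4 = -X*(-2 + E)/4)
m(-148, -114) - 5294 = (¼)*(-148)*(2 - 1*(-114)) - 5294 = (¼)*(-148)*(2 + 114) - 5294 = (¼)*(-148)*116 - 5294 = -4292 - 5294 = -9586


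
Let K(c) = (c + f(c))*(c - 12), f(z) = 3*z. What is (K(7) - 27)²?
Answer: 27889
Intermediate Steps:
K(c) = 4*c*(-12 + c) (K(c) = (c + 3*c)*(c - 12) = (4*c)*(-12 + c) = 4*c*(-12 + c))
(K(7) - 27)² = (4*7*(-12 + 7) - 27)² = (4*7*(-5) - 27)² = (-140 - 27)² = (-167)² = 27889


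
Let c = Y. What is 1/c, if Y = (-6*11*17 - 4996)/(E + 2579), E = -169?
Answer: -1205/3059 ≈ -0.39392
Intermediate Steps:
Y = -3059/1205 (Y = (-6*11*17 - 4996)/(-169 + 2579) = (-66*17 - 4996)/2410 = (-1122 - 4996)*(1/2410) = -6118*1/2410 = -3059/1205 ≈ -2.5386)
c = -3059/1205 ≈ -2.5386
1/c = 1/(-3059/1205) = -1205/3059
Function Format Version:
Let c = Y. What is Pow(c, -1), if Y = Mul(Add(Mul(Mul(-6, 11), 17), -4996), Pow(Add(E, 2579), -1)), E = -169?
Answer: Rational(-1205, 3059) ≈ -0.39392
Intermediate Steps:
Y = Rational(-3059, 1205) (Y = Mul(Add(Mul(Mul(-6, 11), 17), -4996), Pow(Add(-169, 2579), -1)) = Mul(Add(Mul(-66, 17), -4996), Pow(2410, -1)) = Mul(Add(-1122, -4996), Rational(1, 2410)) = Mul(-6118, Rational(1, 2410)) = Rational(-3059, 1205) ≈ -2.5386)
c = Rational(-3059, 1205) ≈ -2.5386
Pow(c, -1) = Pow(Rational(-3059, 1205), -1) = Rational(-1205, 3059)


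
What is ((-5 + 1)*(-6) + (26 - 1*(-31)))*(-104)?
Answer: -8424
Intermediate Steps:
((-5 + 1)*(-6) + (26 - 1*(-31)))*(-104) = (-4*(-6) + (26 + 31))*(-104) = (24 + 57)*(-104) = 81*(-104) = -8424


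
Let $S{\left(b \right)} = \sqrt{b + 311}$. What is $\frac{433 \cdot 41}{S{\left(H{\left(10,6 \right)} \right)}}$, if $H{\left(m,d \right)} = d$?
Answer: $\frac{17753 \sqrt{317}}{317} \approx 997.11$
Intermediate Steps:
$S{\left(b \right)} = \sqrt{311 + b}$
$\frac{433 \cdot 41}{S{\left(H{\left(10,6 \right)} \right)}} = \frac{433 \cdot 41}{\sqrt{311 + 6}} = \frac{17753}{\sqrt{317}} = 17753 \frac{\sqrt{317}}{317} = \frac{17753 \sqrt{317}}{317}$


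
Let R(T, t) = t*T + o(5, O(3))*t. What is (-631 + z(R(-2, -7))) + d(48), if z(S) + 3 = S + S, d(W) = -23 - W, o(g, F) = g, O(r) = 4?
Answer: -747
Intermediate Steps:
R(T, t) = 5*t + T*t (R(T, t) = t*T + 5*t = T*t + 5*t = 5*t + T*t)
z(S) = -3 + 2*S (z(S) = -3 + (S + S) = -3 + 2*S)
(-631 + z(R(-2, -7))) + d(48) = (-631 + (-3 + 2*(-7*(5 - 2)))) + (-23 - 1*48) = (-631 + (-3 + 2*(-7*3))) + (-23 - 48) = (-631 + (-3 + 2*(-21))) - 71 = (-631 + (-3 - 42)) - 71 = (-631 - 45) - 71 = -676 - 71 = -747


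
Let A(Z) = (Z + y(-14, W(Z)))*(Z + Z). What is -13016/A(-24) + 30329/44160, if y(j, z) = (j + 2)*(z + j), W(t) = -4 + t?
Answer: 165829/132480 ≈ 1.2517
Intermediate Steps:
y(j, z) = (2 + j)*(j + z)
A(Z) = 2*Z*(216 - 11*Z) (A(Z) = (Z + ((-14)² + 2*(-14) + 2*(-4 + Z) - 14*(-4 + Z)))*(Z + Z) = (Z + (196 - 28 + (-8 + 2*Z) + (56 - 14*Z)))*(2*Z) = (Z + (216 - 12*Z))*(2*Z) = (216 - 11*Z)*(2*Z) = 2*Z*(216 - 11*Z))
-13016/A(-24) + 30329/44160 = -13016*(-1/(48*(216 - 11*(-24)))) + 30329/44160 = -13016*(-1/(48*(216 + 264))) + 30329*(1/44160) = -13016/(2*(-24)*480) + 30329/44160 = -13016/(-23040) + 30329/44160 = -13016*(-1/23040) + 30329/44160 = 1627/2880 + 30329/44160 = 165829/132480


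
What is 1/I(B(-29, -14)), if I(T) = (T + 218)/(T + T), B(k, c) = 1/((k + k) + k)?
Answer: -2/18965 ≈ -0.00010546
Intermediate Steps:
B(k, c) = 1/(3*k) (B(k, c) = 1/(2*k + k) = 1/(3*k))
I(T) = (218 + T)/(2*T) (I(T) = (218 + T)/((2*T)) = (218 + T)*(1/(2*T)) = (218 + T)/(2*T))
1/I(B(-29, -14)) = 1/((218 + (1/3)/(-29))/(2*(((1/3)/(-29))))) = 1/((218 + (1/3)*(-1/29))/(2*(((1/3)*(-1/29))))) = 1/((218 - 1/87)/(2*(-1/87))) = 1/((1/2)*(-87)*(18965/87)) = 1/(-18965/2) = -2/18965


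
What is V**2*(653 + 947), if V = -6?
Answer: 57600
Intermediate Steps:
V**2*(653 + 947) = (-6)**2*(653 + 947) = 36*1600 = 57600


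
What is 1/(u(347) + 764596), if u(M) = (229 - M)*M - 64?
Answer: 1/723586 ≈ 1.3820e-6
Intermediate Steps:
u(M) = -64 + M*(229 - M) (u(M) = M*(229 - M) - 64 = -64 + M*(229 - M))
1/(u(347) + 764596) = 1/((-64 - 1*347² + 229*347) + 764596) = 1/((-64 - 1*120409 + 79463) + 764596) = 1/((-64 - 120409 + 79463) + 764596) = 1/(-41010 + 764596) = 1/723586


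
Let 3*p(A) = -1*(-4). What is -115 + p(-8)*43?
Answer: -173/3 ≈ -57.667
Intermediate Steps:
p(A) = 4/3 (p(A) = (-1*(-4))/3 = (⅓)*4 = 4/3)
-115 + p(-8)*43 = -115 + (4/3)*43 = -115 + 172/3 = -173/3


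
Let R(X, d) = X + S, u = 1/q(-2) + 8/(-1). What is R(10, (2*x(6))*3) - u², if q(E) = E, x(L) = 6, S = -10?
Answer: -289/4 ≈ -72.250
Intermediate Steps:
u = -17/2 (u = 1/(-2) + 8/(-1) = 1*(-½) + 8*(-1) = -½ - 8 = -17/2 ≈ -8.5000)
R(X, d) = -10 + X (R(X, d) = X - 10 = -10 + X)
R(10, (2*x(6))*3) - u² = (-10 + 10) - (-17/2)² = 0 - 1*289/4 = 0 - 289/4 = -289/4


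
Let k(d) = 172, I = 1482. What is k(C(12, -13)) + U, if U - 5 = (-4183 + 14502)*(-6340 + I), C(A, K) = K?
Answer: -50129525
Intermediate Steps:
U = -50129697 (U = 5 + (-4183 + 14502)*(-6340 + 1482) = 5 + 10319*(-4858) = 5 - 50129702 = -50129697)
k(C(12, -13)) + U = 172 - 50129697 = -50129525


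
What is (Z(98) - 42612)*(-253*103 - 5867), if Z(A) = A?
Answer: 1357301964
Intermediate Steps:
(Z(98) - 42612)*(-253*103 - 5867) = (98 - 42612)*(-253*103 - 5867) = -42514*(-26059 - 5867) = -42514*(-31926) = 1357301964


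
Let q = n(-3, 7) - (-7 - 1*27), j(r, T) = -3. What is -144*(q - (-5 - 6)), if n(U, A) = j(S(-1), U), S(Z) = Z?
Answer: -6048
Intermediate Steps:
n(U, A) = -3
q = 31 (q = -3 - (-7 - 1*27) = -3 - (-7 - 27) = -3 - 1*(-34) = -3 + 34 = 31)
-144*(q - (-5 - 6)) = -144*(31 - (-5 - 6)) = -144*(31 - 1*(-11)) = -144*(31 + 11) = -144*42 = -6048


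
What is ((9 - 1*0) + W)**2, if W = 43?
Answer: 2704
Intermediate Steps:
((9 - 1*0) + W)**2 = ((9 - 1*0) + 43)**2 = ((9 + 0) + 43)**2 = (9 + 43)**2 = 52**2 = 2704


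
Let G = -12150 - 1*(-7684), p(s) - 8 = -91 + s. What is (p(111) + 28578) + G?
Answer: 24140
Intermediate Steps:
p(s) = -83 + s (p(s) = 8 + (-91 + s) = -83 + s)
G = -4466 (G = -12150 + 7684 = -4466)
(p(111) + 28578) + G = ((-83 + 111) + 28578) - 4466 = (28 + 28578) - 4466 = 28606 - 4466 = 24140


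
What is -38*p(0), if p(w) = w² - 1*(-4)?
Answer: -152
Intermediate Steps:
p(w) = 4 + w² (p(w) = w² + 4 = 4 + w²)
-38*p(0) = -38*(4 + 0²) = -38*(4 + 0) = -38*4 = -152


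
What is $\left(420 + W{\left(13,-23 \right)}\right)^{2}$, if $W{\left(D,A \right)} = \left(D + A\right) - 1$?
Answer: $167281$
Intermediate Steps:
$W{\left(D,A \right)} = -1 + A + D$ ($W{\left(D,A \right)} = \left(A + D\right) - 1 = -1 + A + D$)
$\left(420 + W{\left(13,-23 \right)}\right)^{2} = \left(420 - 11\right)^{2} = 409^{2} = 167281$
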